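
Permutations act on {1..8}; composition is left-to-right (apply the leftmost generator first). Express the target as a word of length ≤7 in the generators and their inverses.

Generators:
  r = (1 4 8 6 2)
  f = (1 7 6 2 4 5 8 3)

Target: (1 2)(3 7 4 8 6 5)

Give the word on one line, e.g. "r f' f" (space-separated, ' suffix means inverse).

  after r: (1 4 8 6 2)
  after f: (1 5 8 2 7 6 4 3)
  after f: (1 8 4)(2 6 5 3 7)
  after r: (1 6 5 3 7)
  after r: (1 2)(3 7 4 8 6 5)

r f f r r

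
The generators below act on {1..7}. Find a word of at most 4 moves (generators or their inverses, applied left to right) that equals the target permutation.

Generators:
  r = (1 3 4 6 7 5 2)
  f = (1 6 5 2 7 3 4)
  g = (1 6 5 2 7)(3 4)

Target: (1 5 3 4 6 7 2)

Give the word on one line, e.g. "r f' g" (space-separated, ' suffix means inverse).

  after g': (1 7 2 5 6)(3 4)
  after r': (1 6 2 7 5 4)
  after g: (1 5 3 4 6 7 2)

g' r' g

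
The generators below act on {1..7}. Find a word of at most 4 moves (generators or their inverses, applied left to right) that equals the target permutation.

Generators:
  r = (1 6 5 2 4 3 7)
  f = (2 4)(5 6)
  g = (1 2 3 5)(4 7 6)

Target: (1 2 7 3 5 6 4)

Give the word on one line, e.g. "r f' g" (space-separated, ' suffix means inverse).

r g' g' f

  after r: (1 6 5 2 4 3 7)
  after g': (1 7 5)(2 6 3 4)
  after g': (1 4)(2 7 3 6)
  after f: (1 2 7 3 5 6 4)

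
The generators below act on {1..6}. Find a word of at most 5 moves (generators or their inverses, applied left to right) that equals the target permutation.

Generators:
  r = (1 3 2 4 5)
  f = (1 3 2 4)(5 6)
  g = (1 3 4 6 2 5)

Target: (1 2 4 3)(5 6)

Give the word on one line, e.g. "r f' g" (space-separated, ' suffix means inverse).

g' r f' g' r

  after g': (1 5 2 6 4 3)
  after r: (2 6 5 4)
  after f': (1 4 3)(2 5)
  after g': (1 3 5 6 4)
  after r: (1 2 4 3)(5 6)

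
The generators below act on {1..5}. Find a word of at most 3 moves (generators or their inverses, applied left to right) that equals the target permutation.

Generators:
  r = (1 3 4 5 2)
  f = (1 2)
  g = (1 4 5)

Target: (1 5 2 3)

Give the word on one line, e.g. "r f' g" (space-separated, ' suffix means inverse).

f' r g'

  after f': (1 2)
  after r: (2 3 4 5)
  after g': (1 5 2 3)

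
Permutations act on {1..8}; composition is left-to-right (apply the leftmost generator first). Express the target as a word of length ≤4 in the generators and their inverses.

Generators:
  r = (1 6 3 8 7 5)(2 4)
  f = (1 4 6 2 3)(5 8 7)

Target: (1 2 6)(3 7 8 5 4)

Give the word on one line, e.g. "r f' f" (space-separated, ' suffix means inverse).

r f

  after r: (1 6 3 8 7 5)(2 4)
  after f: (1 2 6)(3 7 8 5 4)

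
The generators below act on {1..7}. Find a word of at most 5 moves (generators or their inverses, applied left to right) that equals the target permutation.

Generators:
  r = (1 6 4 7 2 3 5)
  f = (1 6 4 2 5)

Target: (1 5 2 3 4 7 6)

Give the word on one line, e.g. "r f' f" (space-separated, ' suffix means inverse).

r f' f'

  after r: (1 6 4 7 2 3 5)
  after f': (2 3)(4 7)
  after f': (1 5 2 3 4 7 6)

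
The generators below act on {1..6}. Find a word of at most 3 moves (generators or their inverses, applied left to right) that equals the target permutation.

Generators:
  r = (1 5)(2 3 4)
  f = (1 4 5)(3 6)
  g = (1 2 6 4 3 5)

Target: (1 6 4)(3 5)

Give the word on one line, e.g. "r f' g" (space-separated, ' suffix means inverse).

  after r: (1 5)(2 3 4)
  after f': (1 4 2 6 3)
  after g': (1 6 4)(3 5)

r f' g'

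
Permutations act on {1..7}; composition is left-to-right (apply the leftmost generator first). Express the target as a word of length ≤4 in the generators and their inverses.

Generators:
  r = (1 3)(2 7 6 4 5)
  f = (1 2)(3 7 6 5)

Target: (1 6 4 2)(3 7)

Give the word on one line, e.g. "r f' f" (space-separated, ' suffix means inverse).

  after r': (1 3)(2 5 4 6 7)
  after f: (1 7)(2 3)(4 5)
  after r: (1 6 4 2)(3 7)

r' f r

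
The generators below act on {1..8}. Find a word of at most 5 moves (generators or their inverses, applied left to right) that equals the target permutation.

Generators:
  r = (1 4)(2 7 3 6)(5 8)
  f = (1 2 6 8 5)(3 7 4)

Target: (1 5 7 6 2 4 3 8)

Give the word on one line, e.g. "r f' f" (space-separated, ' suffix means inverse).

  after f: (1 2 6 8 5)(3 7 4)
  after r': (1 6 5 4 7)(2 3)
  after f: (1 8 5 3 6)(2 7)
  after f: (1 5 7 6 2 4 3 8)

f r' f f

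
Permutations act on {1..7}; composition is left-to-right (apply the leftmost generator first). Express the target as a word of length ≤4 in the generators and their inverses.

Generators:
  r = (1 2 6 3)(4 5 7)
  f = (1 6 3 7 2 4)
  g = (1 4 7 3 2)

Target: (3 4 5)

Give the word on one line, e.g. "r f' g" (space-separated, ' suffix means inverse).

g' r' g' r'

  after g': (1 2 3 7 4)
  after r': (2 6)(3 5 4)
  after g': (1 2 6 3 5)(4 7)
  after r': (3 4 5)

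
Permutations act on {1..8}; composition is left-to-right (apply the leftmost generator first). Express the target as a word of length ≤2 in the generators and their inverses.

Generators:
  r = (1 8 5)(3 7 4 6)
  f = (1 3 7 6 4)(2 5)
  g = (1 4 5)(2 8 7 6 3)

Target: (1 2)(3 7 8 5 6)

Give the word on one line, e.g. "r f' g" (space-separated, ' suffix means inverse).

  after g': (1 5 4)(2 3 6 7 8)
  after f': (1 2)(3 7 8 5 6)

g' f'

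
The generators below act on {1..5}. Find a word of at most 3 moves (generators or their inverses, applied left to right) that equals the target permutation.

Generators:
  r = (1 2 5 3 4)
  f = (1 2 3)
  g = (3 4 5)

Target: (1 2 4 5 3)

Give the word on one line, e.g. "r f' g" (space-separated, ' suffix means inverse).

  after f': (1 3 2)
  after g': (1 5 4 3 2)
  after r': (1 2 4 5 3)

f' g' r'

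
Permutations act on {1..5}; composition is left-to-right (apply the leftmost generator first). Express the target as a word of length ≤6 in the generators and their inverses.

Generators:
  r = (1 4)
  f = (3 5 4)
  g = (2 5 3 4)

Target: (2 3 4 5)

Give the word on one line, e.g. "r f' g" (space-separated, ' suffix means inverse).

g g g f

  after g: (2 5 3 4)
  after g: (2 3)(4 5)
  after g: (2 4 3 5)
  after f: (2 3 4 5)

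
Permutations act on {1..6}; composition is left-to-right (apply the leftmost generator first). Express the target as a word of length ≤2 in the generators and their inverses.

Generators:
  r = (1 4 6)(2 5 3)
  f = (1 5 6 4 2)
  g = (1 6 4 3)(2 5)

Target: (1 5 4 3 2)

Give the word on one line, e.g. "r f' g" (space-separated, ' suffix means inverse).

  after g: (1 6 4 3)(2 5)
  after f': (1 5 4 3 2)

g f'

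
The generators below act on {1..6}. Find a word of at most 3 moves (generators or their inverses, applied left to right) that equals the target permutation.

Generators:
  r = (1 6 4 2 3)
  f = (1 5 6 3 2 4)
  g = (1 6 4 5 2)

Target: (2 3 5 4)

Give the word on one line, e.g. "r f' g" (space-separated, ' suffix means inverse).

  after r: (1 6 4 2 3)
  after f: (1 3 5 6)
  after r: (2 3 5 4)

r f r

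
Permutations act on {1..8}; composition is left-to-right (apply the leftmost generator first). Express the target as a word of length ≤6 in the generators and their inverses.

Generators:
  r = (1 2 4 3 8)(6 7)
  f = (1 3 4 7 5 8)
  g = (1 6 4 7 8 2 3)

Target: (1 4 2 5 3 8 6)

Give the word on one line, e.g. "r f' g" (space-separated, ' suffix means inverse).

  after f: (1 3 4 7 5 8)
  after r': (1 4 6 7 5 3 2)
  after g': (1 6 4)(2 3 8 7 5)
  after r: (1 7 5 4 2 8 6 3)
  after f': (1 4 2 5 3 8 6)

f r' g' r f'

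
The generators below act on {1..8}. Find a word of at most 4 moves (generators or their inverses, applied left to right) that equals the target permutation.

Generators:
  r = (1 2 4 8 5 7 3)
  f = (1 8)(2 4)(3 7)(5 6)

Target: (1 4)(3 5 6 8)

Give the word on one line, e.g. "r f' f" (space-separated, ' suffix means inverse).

  after f': (1 8)(2 4)(3 7)(5 6)
  after r': (1 4)(3 5 6 8)

f' r'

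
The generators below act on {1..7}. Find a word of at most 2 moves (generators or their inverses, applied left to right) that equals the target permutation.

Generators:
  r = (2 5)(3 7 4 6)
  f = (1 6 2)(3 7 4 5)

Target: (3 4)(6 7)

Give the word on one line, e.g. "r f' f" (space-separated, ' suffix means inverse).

  after r: (2 5)(3 7 4 6)
  after r: (3 4)(6 7)

r r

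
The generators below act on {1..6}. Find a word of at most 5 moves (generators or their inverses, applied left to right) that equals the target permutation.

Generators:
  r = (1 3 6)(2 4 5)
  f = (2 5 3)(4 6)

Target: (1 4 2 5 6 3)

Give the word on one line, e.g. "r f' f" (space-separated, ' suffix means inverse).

r' f' f' f'

  after r': (1 6 3)(2 5 4)
  after f': (1 4 3)(5 6)
  after f': (1 6 2 3)(4 5)
  after f': (1 4 2 5 6 3)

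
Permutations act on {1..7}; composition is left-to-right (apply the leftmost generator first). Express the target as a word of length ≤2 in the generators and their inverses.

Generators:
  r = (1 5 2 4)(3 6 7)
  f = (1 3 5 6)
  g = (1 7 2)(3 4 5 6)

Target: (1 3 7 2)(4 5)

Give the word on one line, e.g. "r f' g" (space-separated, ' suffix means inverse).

  after f': (1 6 5 3)
  after g: (1 3 7 2)(4 5)

f' g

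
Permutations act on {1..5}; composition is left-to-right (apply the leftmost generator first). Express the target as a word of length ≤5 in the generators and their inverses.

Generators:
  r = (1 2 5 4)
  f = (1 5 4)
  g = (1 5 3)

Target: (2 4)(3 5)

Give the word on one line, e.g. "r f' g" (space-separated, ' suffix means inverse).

g r' r'

  after g: (1 5 3)
  after r': (1 2)(3 4 5)
  after r': (2 4)(3 5)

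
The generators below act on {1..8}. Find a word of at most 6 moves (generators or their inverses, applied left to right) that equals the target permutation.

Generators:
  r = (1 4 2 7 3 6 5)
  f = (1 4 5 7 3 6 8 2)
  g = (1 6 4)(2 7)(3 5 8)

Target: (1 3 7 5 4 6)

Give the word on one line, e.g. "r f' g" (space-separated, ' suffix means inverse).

  after g': (1 4 6)(2 7)(3 8 5)
  after r': (3 8 6 5 7 4)
  after f': (1 2 8 3 6 4 7)
  after r: (1 7 4 3 5)(2 8 6)
  after f: (1 3 7 5 4 6)

g' r' f' r f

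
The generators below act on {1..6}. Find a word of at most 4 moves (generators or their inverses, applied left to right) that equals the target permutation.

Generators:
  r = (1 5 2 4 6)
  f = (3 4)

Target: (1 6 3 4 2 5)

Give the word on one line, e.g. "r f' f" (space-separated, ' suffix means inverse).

  after r': (1 6 4 2 5)
  after f': (1 6 3 4 2 5)

r' f'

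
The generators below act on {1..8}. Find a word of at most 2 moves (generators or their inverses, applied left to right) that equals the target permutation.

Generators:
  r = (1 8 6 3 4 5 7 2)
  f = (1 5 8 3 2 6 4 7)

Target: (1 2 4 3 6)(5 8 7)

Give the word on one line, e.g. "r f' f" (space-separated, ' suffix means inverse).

  after f': (1 7 4 6 2 3 8 5)
  after r: (1 2 4 3 6)(5 8 7)

f' r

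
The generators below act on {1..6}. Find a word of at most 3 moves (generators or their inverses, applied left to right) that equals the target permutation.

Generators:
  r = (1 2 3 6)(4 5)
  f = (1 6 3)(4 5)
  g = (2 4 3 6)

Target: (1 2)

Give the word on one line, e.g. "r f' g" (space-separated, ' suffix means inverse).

  after f': (1 3 6)(4 5)
  after r': (1 2)

f' r'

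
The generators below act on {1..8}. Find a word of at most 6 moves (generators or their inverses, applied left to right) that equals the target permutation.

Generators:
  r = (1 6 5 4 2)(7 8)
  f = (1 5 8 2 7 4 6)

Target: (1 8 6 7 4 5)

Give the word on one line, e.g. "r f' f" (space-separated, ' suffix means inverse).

  after r': (1 2 4 5 6)(7 8)
  after r': (1 4 6 2 5)
  after f': (1 7 2)(5 6 8)
  after r': (1 8 6 7 4 5)

r' r' f' r'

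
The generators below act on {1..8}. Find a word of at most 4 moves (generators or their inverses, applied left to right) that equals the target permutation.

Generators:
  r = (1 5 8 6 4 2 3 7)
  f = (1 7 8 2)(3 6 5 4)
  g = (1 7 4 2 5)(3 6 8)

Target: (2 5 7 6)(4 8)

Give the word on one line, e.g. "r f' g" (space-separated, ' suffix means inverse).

f g'

  after f: (1 7 8 2)(3 6 5 4)
  after g': (2 5 7 6)(4 8)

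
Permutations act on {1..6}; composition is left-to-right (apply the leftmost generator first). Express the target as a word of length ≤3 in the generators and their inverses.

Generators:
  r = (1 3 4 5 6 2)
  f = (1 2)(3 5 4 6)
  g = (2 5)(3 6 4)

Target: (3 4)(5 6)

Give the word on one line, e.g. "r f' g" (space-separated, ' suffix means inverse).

f f

  after f: (1 2)(3 5 4 6)
  after f: (3 4)(5 6)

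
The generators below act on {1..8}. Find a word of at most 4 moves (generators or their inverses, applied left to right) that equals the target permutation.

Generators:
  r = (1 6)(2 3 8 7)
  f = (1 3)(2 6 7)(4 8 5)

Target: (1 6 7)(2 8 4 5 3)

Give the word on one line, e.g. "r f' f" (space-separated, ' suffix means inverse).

  after f: (1 3)(2 6 7)(4 8 5)
  after f: (2 7 6)(4 5 8)
  after r': (1 6 7)(2 8 4 5 3)

f f r'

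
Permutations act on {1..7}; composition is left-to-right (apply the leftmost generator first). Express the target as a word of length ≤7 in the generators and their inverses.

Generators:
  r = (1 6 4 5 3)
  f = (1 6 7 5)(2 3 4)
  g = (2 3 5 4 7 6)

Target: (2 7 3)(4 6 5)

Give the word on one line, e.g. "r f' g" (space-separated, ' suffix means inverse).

r' g r r g'

  after r': (1 3 5 4 6)
  after g: (1 5 7 6)(2 3 4)
  after r: (1 3 5 7 4 2)
  after r: (2 6 4)(5 7)
  after g': (2 7 3)(4 6 5)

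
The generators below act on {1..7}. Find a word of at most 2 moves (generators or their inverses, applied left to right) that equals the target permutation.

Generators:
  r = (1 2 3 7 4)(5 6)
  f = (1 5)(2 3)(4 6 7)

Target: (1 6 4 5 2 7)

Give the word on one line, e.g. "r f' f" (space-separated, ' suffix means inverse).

  after f: (1 5)(2 3)(4 6 7)
  after r: (1 6 4 5 2 7)

f r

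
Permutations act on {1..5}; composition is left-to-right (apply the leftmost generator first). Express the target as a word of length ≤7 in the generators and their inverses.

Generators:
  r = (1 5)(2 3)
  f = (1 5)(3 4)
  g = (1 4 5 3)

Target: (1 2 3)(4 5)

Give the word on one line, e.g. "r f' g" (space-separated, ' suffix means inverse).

f r' r' g r'

  after f: (1 5)(3 4)
  after r': (2 3 4)
  after r': (1 5)(3 4)
  after g: (1 3 5 4)
  after r': (1 2 3)(4 5)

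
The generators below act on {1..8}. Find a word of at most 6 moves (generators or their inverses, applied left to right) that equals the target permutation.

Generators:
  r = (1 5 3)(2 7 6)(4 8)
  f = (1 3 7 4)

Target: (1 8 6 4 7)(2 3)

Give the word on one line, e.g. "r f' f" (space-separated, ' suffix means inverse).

f r f' r f

  after f: (1 3 7 4)
  after r: (2 7 8 4 5 3 6)
  after f': (1 4 5)(2 3 6)(7 8)
  after r: (1 8 6 7 4 3 2)
  after f: (1 8 6 4 7)(2 3)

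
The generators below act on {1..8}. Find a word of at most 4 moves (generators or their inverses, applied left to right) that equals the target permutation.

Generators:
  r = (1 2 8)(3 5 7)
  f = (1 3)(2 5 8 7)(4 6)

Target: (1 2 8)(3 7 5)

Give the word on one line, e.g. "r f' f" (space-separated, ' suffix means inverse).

  after f': (1 3)(2 7 8 5)(4 6)
  after r: (1 5 8 7)(2 3)(4 6)
  after r: (1 7 2 5)(3 8)(4 6)
  after f: (1 2 8)(3 7 5)

f' r r f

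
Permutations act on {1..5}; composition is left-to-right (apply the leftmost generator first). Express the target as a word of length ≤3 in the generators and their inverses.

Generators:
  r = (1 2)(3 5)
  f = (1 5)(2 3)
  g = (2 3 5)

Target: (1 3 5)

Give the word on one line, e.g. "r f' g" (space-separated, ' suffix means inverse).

r' g' r

  after r': (1 2)(3 5)
  after g': (1 5 2)
  after r: (1 3 5)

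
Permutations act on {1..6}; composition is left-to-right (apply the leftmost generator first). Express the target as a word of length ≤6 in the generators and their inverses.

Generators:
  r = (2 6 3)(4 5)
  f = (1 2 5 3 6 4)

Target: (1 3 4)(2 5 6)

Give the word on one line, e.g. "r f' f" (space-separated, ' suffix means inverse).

  after r': (2 3 6)(4 5)
  after r': (2 6 3)
  after f: (1 2 4)(3 5)
  after r': (1 3 4)(2 5 6)

r' r' f r'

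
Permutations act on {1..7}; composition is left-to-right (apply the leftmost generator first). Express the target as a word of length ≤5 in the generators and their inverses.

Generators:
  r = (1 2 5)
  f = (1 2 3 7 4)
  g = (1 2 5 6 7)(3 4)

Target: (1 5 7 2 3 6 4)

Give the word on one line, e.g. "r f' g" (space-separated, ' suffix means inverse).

  after r': (1 5 2)
  after g: (1 6 7)(3 4)
  after r': (1 6 7 5 2)(3 4)
  after f': (1 6 3 7 5)(2 4)
  after g': (1 5 7 2 3 6 4)

r' g r' f' g'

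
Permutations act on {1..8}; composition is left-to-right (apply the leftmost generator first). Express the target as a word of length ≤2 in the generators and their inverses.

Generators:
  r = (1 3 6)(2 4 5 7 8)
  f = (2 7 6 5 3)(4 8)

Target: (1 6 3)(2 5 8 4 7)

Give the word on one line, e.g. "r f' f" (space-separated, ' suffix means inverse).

r r

  after r: (1 3 6)(2 4 5 7 8)
  after r: (1 6 3)(2 5 8 4 7)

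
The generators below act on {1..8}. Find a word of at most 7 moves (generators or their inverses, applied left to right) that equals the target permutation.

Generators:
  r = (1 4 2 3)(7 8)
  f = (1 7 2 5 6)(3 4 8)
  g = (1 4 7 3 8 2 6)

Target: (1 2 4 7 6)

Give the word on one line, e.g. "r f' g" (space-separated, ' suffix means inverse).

g' r r r g'

  after g': (1 6 2 8 3 7 4)
  after r: (1 6 3 8)(2 7)
  after r: (1 6)(2 8 4)(3 7)
  after r: (1 6 4 3 8 2 7)
  after g': (1 2 4 7 6)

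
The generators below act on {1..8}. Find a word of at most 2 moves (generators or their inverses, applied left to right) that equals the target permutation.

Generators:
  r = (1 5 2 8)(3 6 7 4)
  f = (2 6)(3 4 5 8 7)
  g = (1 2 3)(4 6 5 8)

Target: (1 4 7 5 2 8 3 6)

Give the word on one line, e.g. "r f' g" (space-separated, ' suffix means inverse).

  after r': (1 8 2 5)(3 4 7 6)
  after g: (1 4 7 5 2 8 3 6)

r' g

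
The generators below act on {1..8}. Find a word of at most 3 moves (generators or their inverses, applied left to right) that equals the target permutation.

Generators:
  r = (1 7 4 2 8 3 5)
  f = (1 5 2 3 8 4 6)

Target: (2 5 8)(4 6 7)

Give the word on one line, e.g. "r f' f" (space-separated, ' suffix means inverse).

  after f: (1 5 2 3 8 4 6)
  after r: (2 5 8)(4 6 7)

f r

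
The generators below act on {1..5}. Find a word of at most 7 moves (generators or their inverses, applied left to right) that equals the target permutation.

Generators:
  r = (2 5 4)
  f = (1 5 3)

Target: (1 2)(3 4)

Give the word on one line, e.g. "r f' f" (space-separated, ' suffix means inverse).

r' f' r' f' r'

  after r': (2 4 5)
  after f': (1 3 5 2 4)
  after r': (1 3 2 5 4)
  after f': (1 5 4 3 2)
  after r': (1 2)(3 4)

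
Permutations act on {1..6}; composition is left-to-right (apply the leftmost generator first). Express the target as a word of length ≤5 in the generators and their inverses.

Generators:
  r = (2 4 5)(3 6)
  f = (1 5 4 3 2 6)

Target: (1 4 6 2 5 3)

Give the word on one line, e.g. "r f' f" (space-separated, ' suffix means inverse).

  after f': (1 6 2 3 4 5)
  after r': (1 3 2 6 5)
  after r': (1 6 4 2 3 5)
  after f': (1 2 4 3)(5 6)
  after r: (1 4 6 2 5 3)

f' r' r' f' r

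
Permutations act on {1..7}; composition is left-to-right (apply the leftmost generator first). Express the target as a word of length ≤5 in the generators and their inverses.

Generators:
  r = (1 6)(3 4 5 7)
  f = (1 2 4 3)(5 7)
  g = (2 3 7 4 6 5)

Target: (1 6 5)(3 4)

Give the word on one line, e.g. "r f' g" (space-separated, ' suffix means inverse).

g r f'

  after g: (2 3 7 4 6 5)
  after r: (1 6 7 5 2 4)
  after f': (1 6 5)(3 4)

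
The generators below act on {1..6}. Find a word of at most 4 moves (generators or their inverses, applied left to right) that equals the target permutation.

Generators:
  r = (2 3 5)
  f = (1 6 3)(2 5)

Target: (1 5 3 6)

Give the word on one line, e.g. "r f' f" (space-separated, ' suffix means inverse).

  after f': (1 3 6)(2 5)
  after r: (1 5 3 6)

f' r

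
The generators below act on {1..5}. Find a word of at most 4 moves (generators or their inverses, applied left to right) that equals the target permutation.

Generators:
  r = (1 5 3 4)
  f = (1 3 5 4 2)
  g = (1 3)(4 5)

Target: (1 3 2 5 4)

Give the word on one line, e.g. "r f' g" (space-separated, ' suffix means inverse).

f g f

  after f: (1 3 5 4 2)
  after g: (2 3 4)
  after f: (1 3 2 5 4)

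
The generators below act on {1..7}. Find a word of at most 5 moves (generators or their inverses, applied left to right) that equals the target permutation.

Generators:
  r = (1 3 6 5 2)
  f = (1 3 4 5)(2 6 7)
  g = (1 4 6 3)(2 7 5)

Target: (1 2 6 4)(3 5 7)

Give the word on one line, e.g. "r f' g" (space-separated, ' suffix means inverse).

  after r: (1 3 6 5 2)
  after f': (2 5 7 6 4 3)
  after r': (1 2 6 4)(3 5 7)

r f' r'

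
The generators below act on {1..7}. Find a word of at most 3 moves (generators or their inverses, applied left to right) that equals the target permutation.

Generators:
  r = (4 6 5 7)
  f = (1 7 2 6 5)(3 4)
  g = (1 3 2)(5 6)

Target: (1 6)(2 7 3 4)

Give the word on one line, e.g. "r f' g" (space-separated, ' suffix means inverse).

f' g

  after f': (1 5 6 2 7)(3 4)
  after g: (1 6)(2 7 3 4)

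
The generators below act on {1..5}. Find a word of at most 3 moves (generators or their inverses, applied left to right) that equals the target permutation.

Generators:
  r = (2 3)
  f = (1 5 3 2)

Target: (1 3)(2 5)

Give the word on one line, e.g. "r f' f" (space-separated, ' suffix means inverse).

f' f'

  after f': (1 2 3 5)
  after f': (1 3)(2 5)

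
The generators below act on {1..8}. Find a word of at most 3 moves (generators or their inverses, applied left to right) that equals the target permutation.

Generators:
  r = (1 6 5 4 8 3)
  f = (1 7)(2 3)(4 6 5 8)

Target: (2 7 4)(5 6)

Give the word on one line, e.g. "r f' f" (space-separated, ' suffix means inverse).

  after f': (1 7)(2 3)(4 8 5 6)
  after r: (1 7 6 8 4 3 2)
  after f': (2 7 4)(5 6)

f' r f'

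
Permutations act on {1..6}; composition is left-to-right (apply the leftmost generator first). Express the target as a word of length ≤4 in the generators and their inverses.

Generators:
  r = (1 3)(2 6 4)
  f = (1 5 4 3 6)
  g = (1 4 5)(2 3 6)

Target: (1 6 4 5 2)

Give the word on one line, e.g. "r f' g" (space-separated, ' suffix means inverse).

  after g': (1 5 4)(2 6 3)
  after f: (1 4 5 3 2)
  after f: (1 3 2 5 6)
  after g: (1 6 4 5 2)

g' f f g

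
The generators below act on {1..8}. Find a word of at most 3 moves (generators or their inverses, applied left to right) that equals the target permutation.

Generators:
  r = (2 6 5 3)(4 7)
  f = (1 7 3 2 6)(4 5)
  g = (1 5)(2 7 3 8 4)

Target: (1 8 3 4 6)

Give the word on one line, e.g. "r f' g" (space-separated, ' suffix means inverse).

g r g

  after g: (1 5)(2 7 3 8 4)
  after r: (1 3 8 7 2 4 6 5)
  after g: (1 8 3 4 6)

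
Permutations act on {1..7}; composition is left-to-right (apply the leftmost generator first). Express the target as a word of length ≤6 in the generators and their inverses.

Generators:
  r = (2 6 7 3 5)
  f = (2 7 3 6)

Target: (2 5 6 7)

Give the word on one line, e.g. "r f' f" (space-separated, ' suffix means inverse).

f' r' f f r

  after f': (2 6 3 7)
  after r': (3 6 7 5)
  after f: (2 7 5 6 3)
  after f: (2 3 7 5)
  after r: (2 5 6 7)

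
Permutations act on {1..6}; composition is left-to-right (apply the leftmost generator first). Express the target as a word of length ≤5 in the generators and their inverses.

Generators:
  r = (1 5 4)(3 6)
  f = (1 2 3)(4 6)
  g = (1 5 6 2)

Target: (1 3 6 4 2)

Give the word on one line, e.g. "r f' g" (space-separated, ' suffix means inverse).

  after r: (1 5 4)(3 6)
  after f': (1 5 6 2)(3 4)
  after g': (3 4)
  after f': (1 3 6 4 2)

r f' g' f'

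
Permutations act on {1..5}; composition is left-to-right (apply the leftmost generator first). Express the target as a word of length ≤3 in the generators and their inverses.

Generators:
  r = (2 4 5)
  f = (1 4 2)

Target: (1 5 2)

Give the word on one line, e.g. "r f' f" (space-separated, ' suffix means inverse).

f r

  after f: (1 4 2)
  after r: (1 5 2)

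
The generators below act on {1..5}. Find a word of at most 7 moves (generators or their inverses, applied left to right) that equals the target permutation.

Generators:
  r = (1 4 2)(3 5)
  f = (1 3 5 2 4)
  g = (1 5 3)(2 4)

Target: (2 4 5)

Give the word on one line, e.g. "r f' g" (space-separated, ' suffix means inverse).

  after f: (1 3 5 2 4)
  after g': (1 5 4 3)
  after f: (1 2 4 5)
  after g: (1 4 3)
  after f: (2 4 5)

f g' f g f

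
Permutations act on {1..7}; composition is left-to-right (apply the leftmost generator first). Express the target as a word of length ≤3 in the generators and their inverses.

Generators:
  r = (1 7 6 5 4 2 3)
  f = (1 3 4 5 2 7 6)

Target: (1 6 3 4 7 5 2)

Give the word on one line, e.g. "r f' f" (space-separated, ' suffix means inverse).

f' r' f

  after f': (1 6 7 2 5 4 3)
  after r': (1 7 4 2 6)
  after f: (1 6 3 4 7 5 2)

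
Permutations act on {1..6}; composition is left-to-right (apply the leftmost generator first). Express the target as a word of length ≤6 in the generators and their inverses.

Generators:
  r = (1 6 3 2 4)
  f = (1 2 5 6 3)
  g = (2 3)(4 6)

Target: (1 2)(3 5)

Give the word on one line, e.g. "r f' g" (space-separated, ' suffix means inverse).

r f g' r' g

  after r: (1 6 3 2 4)
  after f: (1 3 5 6)(2 4)
  after g': (1 2 6)(3 5 4)
  after r': (1 3 5 2)(4 6)
  after g: (1 2)(3 5)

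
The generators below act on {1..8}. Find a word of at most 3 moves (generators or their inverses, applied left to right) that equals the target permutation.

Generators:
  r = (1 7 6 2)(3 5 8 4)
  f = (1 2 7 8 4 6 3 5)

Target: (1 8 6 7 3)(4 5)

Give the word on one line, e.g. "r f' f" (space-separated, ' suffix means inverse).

r f

  after r: (1 7 6 2)(3 5 8 4)
  after f: (1 8 6 7 3)(4 5)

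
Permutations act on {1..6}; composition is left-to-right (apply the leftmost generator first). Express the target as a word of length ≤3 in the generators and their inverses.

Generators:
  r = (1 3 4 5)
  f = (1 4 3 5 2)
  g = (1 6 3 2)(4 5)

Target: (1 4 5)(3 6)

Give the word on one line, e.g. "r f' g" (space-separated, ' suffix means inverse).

  after f: (1 4 3 5 2)
  after r: (1 5 2 3)
  after g: (1 4 5)(3 6)

f r g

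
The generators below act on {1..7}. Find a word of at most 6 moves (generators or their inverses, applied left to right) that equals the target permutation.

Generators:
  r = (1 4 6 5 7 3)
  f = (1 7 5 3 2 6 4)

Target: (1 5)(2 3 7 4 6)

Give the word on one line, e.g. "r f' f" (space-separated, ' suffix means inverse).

  after r': (1 3 7 5 6 4)
  after r': (1 7 6)(3 5 4)
  after f: (1 5)(2 6 7 4)
  after r: (1 7 6 3)(2 5 4)
  after f: (1 5)(2 3 7 4 6)

r' r' f r f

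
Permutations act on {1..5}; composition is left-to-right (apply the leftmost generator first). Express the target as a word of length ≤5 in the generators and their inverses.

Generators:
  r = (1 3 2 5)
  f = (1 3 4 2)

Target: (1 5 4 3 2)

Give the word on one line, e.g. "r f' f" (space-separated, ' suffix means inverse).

  after r: (1 3 2 5)
  after r: (1 2)(3 5)
  after f: (2 3 5 4)
  after r': (1 5 4 3 2)

r r f r'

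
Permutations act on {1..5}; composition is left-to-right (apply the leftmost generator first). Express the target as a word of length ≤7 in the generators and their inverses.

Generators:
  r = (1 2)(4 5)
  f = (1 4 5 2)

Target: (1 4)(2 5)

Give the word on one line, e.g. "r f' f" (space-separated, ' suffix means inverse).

r' f r' f' r

  after r': (1 2)(4 5)
  after f: (2 4)
  after r': (1 2 5 4)
  after f': (1 5)(2 4)
  after r: (1 4)(2 5)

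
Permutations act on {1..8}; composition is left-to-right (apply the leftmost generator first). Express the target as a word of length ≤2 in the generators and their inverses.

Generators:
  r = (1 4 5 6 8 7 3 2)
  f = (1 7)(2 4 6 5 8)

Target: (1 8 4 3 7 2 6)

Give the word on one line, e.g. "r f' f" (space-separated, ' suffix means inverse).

f' r'

  after f': (1 7)(2 8 5 6 4)
  after r': (1 8 4 3 7 2 6)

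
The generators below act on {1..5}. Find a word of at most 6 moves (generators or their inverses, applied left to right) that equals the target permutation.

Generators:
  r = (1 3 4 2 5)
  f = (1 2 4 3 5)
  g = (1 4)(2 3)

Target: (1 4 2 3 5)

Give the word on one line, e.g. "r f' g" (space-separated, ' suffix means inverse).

  after g: (1 4)(2 3)
  after f': (1 2 4 5 3)
  after f': (3 5 4)
  after g': (1 4 2 3 5)

g f' f' g'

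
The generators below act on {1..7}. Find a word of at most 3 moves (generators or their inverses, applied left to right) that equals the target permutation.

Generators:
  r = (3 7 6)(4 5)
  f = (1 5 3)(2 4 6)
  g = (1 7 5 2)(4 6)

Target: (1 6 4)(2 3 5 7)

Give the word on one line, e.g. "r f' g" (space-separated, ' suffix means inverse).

f r f

  after f: (1 5 3)(2 4 6)
  after r: (1 4 3)(2 5 7 6)
  after f: (1 6 4)(2 3 5 7)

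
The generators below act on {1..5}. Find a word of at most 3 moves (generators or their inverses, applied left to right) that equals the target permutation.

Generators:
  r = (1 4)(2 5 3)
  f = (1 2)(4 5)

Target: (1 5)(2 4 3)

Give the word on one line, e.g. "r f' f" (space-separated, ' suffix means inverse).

f r

  after f: (1 2)(4 5)
  after r: (1 5)(2 4 3)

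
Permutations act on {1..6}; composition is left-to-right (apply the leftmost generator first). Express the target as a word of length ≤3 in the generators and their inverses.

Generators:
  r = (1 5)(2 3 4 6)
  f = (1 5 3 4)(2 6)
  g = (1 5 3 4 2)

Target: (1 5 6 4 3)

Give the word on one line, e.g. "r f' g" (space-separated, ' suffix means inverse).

  after r': (1 5)(2 6 4 3)
  after g': (2 6 3 4 5)
  after f: (1 5 6 4 3)

r' g' f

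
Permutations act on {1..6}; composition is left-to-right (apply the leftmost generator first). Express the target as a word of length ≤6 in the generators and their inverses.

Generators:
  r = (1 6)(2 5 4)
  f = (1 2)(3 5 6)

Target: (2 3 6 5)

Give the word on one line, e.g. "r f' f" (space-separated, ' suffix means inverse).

f r r r f

  after f: (1 2)(3 5 6)
  after r: (1 5)(2 6 3 4)
  after r: (1 4 5 6 3 2)
  after r: (1 2 6 3 5)
  after f: (2 3 6 5)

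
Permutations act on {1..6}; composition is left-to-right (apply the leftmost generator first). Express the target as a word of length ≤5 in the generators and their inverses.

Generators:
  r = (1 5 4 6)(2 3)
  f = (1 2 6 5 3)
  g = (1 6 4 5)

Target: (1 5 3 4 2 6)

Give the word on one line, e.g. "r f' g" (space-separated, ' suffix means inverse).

f' g' f'

  after f': (1 3 5 6 2)
  after g': (1 3 4 6 2 5)
  after f': (1 5 3 4 2 6)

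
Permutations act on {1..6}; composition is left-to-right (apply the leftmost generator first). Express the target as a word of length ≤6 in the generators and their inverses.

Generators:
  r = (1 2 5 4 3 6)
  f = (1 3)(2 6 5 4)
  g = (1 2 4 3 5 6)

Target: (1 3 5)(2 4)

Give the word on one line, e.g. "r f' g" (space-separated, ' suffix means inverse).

g' g' r' g r

  after g': (1 6 5 3 4 2)
  after g': (1 5 4)(2 6 3)
  after r': (1 2 3)(4 6)
  after g: (1 4)(2 5 6 3)
  after r: (1 3 5)(2 4)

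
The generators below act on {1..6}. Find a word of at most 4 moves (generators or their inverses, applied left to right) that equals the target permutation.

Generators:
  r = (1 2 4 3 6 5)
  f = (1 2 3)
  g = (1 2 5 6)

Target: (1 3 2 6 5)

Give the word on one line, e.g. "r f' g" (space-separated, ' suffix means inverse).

  after g: (1 2 5 6)
  after f: (1 3)(2 5 6)
  after g: (1 3 2 6 5)

g f g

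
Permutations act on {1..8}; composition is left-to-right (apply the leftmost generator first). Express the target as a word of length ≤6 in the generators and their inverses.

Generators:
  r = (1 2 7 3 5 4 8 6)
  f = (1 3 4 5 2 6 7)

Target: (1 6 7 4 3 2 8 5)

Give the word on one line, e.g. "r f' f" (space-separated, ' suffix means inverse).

f' r f r r

  after f': (1 7 6 2 5 4 3)
  after r: (1 3 2 4 5 8 6 7)
  after f: (1 4 2 5 8 7 3 6)
  after r: (1 8 3)(2 4 7 5 6)
  after r: (1 6 7 4 3 2 8 5)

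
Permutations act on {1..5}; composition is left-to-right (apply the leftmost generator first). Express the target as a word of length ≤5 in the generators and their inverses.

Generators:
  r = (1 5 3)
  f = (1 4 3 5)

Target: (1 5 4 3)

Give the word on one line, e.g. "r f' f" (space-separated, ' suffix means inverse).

  after r: (1 5 3)
  after f': (1 3 5 4)
  after r': (1 5 4 3)

r f' r'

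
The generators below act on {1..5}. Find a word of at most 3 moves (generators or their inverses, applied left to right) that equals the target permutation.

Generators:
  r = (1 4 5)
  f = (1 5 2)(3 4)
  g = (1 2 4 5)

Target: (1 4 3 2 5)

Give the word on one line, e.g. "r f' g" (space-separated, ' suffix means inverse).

f g'

  after f: (1 5 2)(3 4)
  after g': (1 4 3 2 5)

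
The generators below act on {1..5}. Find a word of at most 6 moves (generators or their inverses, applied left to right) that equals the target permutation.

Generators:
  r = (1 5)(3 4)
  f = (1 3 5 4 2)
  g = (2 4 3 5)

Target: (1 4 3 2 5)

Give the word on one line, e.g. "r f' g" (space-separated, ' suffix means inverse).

  after f': (1 2 4 5 3)
  after r': (1 2 3 5 4)
  after r': (1 2 4 5 3)
  after f': (1 4 3 2 5)

f' r' r' f'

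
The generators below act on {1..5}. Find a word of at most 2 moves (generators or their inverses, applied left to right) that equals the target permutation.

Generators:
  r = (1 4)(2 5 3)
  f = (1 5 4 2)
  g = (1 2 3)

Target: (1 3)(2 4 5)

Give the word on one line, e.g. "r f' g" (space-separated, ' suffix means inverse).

  after f': (1 2 4 5)
  after g: (1 3)(2 4 5)

f' g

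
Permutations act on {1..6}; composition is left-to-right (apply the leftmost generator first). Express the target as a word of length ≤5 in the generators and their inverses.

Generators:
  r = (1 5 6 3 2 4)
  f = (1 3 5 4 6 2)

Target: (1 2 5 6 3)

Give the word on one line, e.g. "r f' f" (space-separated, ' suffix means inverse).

  after f': (1 2 6 4 5 3)
  after f': (1 6 5)(2 4 3)
  after r: (1 3 4 2)
  after r: (1 2 5 6 3)

f' f' r r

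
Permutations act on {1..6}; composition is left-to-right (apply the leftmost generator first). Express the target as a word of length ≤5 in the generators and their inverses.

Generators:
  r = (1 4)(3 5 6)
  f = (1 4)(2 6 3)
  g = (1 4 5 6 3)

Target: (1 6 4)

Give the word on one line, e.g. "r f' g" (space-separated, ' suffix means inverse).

g r' g g r

  after g: (1 4 5 6 3)
  after r': (3 4)
  after g: (1 4)(3 5 6)
  after g: (1 5 3 6)
  after r: (1 6 4)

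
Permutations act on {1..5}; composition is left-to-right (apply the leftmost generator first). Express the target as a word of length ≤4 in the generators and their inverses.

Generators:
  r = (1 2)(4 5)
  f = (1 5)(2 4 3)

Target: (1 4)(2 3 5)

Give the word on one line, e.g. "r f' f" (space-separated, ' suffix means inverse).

f' r'

  after f': (1 5)(2 3 4)
  after r': (1 4)(2 3 5)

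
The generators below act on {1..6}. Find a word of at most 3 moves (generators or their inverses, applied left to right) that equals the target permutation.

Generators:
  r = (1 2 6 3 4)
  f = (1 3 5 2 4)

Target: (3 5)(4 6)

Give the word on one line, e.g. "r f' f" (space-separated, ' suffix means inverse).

  after r': (1 4 3 6 2)
  after r': (1 3 2 4 6)
  after f': (3 5)(4 6)

r' r' f'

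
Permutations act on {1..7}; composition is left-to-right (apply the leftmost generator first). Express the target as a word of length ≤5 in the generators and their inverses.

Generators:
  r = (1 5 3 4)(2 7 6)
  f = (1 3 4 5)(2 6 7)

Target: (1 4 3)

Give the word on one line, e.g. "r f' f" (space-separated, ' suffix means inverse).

  after r': (1 4 3 5)(2 6 7)
  after f': (1 3 4)
  after r': (1 5)(2 6 7)
  after f': (1 4 3)

r' f' r' f'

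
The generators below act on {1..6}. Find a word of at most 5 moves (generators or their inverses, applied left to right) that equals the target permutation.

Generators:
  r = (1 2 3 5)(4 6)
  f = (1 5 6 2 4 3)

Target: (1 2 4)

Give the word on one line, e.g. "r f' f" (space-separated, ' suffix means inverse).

r f r f

  after r: (1 2 3 5)(4 6)
  after f: (1 4 2)(3 6)
  after r: (1 6 5)(3 4)
  after f: (1 2 4)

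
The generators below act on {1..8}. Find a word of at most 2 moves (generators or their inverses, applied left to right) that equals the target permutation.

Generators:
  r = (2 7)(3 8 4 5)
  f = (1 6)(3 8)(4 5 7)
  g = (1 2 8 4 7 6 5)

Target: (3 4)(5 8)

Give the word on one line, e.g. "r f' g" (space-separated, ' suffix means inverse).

  after r': (2 7)(3 5 4 8)
  after r': (3 4)(5 8)

r' r'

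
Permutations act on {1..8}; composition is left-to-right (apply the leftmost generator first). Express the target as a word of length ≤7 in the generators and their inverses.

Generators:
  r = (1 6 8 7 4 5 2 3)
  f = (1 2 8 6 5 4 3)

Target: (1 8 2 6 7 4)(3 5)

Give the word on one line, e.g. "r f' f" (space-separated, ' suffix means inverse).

f' r' f' r f'

  after f': (1 3 4 5 6 8 2)
  after r': (1 2 3 7 8 5)
  after f': (2 4 5 3 7)(6 8)
  after r: (1 6 7 3 4 2 5)
  after f': (1 8 2 6 7 4)(3 5)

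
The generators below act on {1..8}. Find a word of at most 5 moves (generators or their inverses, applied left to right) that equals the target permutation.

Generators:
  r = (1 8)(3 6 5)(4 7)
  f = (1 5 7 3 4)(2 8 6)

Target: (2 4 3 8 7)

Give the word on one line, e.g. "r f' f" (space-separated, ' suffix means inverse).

  after f': (1 4 3 7 5)(2 6 8)
  after f': (1 3 5 4 7)(2 8 6)
  after r': (1 5 7 8 3 6 2)
  after f': (2 4 3 8 7)

f' f' r' f'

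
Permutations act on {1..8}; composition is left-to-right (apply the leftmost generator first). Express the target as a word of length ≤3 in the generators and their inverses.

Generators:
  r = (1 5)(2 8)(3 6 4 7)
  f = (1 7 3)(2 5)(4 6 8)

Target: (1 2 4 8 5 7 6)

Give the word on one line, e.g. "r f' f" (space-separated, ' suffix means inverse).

  after r': (1 5)(2 8)(3 7 4 6)
  after f: (1 2 4 8 5 7 6)

r' f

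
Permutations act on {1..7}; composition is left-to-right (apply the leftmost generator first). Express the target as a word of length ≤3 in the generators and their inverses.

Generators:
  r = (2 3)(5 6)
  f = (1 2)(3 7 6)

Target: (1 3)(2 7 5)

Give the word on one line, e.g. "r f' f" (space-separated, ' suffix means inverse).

  after r: (2 3)(5 6)
  after f: (1 2 7 6 5 3)
  after r': (1 3)(2 7 5)

r f r'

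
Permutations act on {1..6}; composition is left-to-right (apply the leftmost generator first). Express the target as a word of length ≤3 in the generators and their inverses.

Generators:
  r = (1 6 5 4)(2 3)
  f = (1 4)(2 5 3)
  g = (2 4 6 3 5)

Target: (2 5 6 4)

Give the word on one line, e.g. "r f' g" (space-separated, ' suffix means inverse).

r' f'

  after r': (1 4 5 6)(2 3)
  after f': (2 5 6 4)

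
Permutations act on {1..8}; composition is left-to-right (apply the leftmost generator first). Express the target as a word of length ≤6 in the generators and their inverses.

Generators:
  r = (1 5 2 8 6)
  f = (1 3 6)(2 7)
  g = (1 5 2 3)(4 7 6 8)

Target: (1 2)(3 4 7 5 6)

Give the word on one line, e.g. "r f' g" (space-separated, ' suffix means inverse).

r' f r' g r'

  after r': (1 6 8 2 5)
  after f: (2 5 3 6 8 7)
  after r': (1 6 2)(3 8 7 5)
  after g: (1 8 6 3 4 7 2 5)
  after r': (1 2)(3 4 7 5 6)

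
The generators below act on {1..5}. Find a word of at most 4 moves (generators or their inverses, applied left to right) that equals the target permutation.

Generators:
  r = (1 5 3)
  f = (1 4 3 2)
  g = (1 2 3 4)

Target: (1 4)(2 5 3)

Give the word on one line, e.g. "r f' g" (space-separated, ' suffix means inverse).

f r' r'

  after f: (1 4 3 2)
  after r': (1 4 5)(2 3)
  after r': (1 4)(2 5 3)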